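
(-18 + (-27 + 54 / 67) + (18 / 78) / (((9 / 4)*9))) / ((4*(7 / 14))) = -1039043 / 47034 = -22.09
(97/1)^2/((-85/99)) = -931491/85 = -10958.72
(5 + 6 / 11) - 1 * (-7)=12.55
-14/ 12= -7/ 6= -1.17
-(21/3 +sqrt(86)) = -sqrt(86) - 7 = -16.27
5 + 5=10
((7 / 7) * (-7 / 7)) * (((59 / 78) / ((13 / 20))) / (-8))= 295 / 2028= 0.15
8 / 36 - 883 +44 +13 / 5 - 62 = -40418 / 45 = -898.18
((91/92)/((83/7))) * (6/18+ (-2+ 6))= 8281/22908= 0.36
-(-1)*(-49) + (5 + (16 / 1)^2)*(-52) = -13621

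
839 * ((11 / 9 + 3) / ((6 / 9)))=15941 / 3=5313.67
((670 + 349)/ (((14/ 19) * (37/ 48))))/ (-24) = -19361/ 259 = -74.75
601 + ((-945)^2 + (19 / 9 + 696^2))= 12402397 / 9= 1378044.11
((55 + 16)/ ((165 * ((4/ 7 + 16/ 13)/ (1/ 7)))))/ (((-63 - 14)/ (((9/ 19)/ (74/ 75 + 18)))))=-41535/ 3758294848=-0.00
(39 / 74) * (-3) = -117 / 74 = -1.58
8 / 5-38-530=-566.40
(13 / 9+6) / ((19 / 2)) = 134 / 171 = 0.78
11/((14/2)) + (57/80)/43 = 38239/24080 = 1.59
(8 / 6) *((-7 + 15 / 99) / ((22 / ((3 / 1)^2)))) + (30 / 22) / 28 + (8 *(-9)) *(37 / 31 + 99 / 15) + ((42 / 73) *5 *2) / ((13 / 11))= -279057495757 / 498357860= -559.95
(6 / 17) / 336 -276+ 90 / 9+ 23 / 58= -7332751 / 27608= -265.60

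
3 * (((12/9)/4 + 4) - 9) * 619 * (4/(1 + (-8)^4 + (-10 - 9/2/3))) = -69328/8171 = -8.48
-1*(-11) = 11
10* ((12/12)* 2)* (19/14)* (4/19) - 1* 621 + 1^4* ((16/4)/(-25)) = -107703/175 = -615.45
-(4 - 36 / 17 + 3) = -83 / 17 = -4.88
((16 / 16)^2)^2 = 1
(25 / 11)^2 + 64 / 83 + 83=893188 / 10043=88.94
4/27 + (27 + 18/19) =14413/513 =28.10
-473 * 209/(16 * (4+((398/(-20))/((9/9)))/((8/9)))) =494285/1471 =336.02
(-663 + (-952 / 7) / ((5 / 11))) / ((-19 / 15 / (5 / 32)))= 72165 / 608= 118.69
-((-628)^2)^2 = -155538739456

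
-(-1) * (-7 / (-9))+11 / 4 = 127 / 36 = 3.53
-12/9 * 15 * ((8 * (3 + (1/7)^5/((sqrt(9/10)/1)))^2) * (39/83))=-47591429972320/70336337001 - 12480 * sqrt(10)/1394981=-676.65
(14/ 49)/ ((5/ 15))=6/ 7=0.86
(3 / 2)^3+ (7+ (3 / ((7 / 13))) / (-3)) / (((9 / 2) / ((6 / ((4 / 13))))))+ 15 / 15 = 1493 / 56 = 26.66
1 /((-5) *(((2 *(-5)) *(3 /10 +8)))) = 1 /415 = 0.00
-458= -458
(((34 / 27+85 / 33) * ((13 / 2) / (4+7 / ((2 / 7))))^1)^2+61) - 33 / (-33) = 17987891791 / 286591041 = 62.77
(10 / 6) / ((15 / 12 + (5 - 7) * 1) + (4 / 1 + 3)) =4 / 15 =0.27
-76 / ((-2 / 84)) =3192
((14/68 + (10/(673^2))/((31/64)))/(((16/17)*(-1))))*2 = -98307353/224652784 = -0.44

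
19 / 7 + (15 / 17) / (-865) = 55858 / 20587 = 2.71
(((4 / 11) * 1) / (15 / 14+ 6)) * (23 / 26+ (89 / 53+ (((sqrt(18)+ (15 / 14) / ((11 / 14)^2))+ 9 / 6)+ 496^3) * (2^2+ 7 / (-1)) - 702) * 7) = -11963487099996040 / 90788841 - 392 * sqrt(2) / 121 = -131772664.84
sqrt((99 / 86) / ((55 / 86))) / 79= 3 * sqrt(5) / 395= 0.02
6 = 6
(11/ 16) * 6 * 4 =33/ 2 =16.50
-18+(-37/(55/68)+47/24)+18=-43.79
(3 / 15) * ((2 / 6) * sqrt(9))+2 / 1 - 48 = -229 / 5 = -45.80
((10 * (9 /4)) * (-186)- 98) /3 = -4283 /3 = -1427.67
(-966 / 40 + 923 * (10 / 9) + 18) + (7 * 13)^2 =1674073 / 180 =9300.41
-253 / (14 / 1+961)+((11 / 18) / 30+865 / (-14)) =-15239501 / 245700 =-62.02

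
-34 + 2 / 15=-508 / 15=-33.87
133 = 133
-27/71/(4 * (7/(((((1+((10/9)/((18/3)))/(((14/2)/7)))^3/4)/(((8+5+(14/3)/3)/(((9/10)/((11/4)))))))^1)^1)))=-4096/32227965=-0.00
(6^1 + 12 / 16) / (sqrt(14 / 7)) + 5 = 27* sqrt(2) / 8 + 5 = 9.77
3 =3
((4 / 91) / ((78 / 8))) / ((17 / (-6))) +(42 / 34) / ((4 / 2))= 24779 / 40222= 0.62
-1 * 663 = -663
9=9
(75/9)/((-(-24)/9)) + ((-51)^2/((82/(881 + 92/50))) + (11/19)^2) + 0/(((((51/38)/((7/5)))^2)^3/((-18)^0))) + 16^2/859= 71216561479591/2542811800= 28007.01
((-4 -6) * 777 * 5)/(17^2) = -38850/289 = -134.43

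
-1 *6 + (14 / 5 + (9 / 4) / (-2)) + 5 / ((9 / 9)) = 27 / 40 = 0.68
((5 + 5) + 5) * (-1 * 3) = -45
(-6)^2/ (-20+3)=-36/ 17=-2.12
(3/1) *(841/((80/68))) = 42891/20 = 2144.55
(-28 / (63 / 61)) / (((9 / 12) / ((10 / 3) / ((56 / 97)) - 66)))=1234396 / 567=2177.07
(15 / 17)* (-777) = -11655 / 17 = -685.59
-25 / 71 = -0.35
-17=-17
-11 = -11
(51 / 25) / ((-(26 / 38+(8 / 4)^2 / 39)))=-2.59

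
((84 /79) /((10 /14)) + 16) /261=6908 /103095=0.07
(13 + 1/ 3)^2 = 1600/ 9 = 177.78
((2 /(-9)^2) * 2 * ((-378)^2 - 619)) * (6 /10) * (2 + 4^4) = 9787832 /9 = 1087536.89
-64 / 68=-16 / 17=-0.94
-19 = -19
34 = 34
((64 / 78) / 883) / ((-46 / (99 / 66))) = -8 / 264017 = -0.00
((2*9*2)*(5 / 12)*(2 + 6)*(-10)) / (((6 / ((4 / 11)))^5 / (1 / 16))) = -0.00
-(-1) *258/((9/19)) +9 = 1661/3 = 553.67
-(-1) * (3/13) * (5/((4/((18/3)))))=45/26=1.73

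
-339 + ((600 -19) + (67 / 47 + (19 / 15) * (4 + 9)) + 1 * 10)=190274 / 705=269.89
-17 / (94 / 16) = -136 / 47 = -2.89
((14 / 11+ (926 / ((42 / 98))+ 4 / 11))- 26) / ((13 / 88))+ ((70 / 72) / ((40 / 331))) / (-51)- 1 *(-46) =2770018967 / 190944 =14506.97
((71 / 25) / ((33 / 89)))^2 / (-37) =-39929761 / 25183125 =-1.59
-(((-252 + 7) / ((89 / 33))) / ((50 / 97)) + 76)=89209 / 890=100.23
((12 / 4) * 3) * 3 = 27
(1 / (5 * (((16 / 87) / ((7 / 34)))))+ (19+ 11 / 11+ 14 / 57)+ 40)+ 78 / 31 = 302724103 / 4806240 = 62.99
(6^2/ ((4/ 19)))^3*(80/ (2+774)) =50002110/ 97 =515485.67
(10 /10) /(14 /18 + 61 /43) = 387 /850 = 0.46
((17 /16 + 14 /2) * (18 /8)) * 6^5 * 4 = 564246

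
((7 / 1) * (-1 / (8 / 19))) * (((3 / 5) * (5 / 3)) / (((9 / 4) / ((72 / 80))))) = -133 / 20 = -6.65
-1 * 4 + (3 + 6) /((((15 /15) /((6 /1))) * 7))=26 /7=3.71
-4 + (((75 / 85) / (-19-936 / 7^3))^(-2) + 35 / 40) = 127763371583 / 211768200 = 603.32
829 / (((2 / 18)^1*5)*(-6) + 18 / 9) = -2487 / 4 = -621.75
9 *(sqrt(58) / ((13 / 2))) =18 *sqrt(58) / 13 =10.54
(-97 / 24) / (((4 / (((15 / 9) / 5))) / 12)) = -97 / 24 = -4.04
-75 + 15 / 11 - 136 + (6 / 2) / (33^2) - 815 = -371942 / 363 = -1024.63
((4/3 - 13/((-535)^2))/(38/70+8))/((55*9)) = 8014027/25417638675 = 0.00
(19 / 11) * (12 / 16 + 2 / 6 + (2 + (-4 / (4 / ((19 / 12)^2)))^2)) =3690883 / 228096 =16.18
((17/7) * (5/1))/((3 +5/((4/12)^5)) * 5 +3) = 85/42651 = 0.00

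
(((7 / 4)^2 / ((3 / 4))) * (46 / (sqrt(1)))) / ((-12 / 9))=-1127 / 8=-140.88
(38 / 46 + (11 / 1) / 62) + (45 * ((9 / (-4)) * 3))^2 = 1052559873 / 11408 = 92265.07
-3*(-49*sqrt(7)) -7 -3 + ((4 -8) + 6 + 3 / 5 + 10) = 13 / 5 + 147*sqrt(7) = 391.53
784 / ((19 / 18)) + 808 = 29464 / 19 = 1550.74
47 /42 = 1.12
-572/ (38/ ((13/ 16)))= -1859/ 152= -12.23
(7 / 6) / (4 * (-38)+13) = -7 / 834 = -0.01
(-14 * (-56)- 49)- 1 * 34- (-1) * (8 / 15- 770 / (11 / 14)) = -4177 / 15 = -278.47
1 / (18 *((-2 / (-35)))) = 35 / 36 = 0.97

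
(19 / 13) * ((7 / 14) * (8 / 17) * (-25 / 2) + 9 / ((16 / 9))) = 3.10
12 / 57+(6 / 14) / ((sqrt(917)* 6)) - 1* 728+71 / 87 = -1201687 / 1653+sqrt(917) / 12838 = -726.97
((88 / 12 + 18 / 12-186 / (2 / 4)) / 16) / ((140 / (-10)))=1.62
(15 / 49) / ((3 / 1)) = 0.10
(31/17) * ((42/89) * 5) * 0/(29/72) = 0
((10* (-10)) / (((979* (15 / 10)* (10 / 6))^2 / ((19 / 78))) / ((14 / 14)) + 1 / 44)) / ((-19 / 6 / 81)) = 2138400 / 20558559469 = 0.00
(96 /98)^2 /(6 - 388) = -1152 /458591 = -0.00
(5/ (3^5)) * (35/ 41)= 0.02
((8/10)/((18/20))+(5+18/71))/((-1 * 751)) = -3925/479889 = -0.01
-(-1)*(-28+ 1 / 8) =-223 / 8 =-27.88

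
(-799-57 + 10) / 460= -423 / 230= -1.84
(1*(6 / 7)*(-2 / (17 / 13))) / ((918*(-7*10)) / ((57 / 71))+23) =2964 / 180925577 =0.00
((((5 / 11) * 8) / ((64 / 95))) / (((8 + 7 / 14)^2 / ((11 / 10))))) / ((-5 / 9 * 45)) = -19 / 5780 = -0.00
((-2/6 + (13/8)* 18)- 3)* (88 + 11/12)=331837/144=2304.42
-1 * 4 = -4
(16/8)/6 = 1/3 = 0.33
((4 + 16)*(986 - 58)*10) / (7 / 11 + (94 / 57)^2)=6633158400 / 119939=55304.43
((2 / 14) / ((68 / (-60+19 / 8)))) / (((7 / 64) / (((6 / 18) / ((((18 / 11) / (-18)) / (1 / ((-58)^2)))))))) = 0.00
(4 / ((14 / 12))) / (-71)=-24 / 497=-0.05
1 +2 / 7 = 1.29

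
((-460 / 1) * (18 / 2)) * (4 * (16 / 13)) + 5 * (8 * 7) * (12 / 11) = -2870880 / 143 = -20076.08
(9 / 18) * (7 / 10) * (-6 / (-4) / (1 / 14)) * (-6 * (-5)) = 441 / 2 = 220.50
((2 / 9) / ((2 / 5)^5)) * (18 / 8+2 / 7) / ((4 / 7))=221875 / 2304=96.30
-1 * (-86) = 86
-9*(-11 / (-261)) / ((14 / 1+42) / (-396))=1089 / 406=2.68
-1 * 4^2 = -16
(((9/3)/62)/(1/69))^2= 42849/3844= 11.15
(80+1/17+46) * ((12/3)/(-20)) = -2143/85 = -25.21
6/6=1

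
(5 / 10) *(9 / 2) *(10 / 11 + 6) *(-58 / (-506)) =4959 / 2783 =1.78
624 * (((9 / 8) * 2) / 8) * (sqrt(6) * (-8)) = -1404 * sqrt(6) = -3439.08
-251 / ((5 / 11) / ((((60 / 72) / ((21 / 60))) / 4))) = -13805 / 42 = -328.69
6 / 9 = 2 / 3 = 0.67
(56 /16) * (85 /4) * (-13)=-7735 /8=-966.88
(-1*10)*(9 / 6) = -15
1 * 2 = 2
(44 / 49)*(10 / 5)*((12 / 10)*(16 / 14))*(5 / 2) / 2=1056 / 343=3.08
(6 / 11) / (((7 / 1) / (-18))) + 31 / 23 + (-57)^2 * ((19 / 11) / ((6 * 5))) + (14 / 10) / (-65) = 215250461 / 1151150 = 186.99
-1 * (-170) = 170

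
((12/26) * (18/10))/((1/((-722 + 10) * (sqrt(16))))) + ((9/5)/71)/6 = -4367685/1846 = -2366.03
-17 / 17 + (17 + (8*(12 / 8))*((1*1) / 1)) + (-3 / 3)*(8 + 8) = 12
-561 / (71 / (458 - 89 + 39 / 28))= -5818131 / 1988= -2926.63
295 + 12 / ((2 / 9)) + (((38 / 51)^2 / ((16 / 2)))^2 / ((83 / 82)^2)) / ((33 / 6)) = 178918836275273 / 512660166579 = 349.00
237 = 237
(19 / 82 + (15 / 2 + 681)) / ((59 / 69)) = 1948422 / 2419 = 805.47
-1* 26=-26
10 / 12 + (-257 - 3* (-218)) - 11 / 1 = 2321 / 6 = 386.83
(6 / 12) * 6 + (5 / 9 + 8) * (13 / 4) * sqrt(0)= 3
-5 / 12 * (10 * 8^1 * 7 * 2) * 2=-2800 / 3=-933.33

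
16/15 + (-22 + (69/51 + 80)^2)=28599589/4335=6597.37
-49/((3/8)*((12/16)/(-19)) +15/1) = -29792/9111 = -3.27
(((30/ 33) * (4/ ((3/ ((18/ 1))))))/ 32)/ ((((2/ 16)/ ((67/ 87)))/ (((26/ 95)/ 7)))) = 0.16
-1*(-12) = 12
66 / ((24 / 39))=429 / 4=107.25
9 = 9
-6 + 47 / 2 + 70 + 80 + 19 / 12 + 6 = 2101 / 12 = 175.08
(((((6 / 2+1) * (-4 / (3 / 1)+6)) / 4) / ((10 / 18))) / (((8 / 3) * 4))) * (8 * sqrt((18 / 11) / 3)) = 63 * sqrt(66) / 110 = 4.65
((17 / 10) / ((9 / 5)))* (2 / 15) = 0.13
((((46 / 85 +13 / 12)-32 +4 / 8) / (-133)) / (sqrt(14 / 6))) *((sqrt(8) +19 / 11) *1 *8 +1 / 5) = 7831561 *sqrt(21) / 17409700 +121892 *sqrt(42) / 237405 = 5.39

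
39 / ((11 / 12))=468 / 11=42.55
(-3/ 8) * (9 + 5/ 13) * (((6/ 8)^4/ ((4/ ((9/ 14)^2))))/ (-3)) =400221/ 10436608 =0.04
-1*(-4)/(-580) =-1/145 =-0.01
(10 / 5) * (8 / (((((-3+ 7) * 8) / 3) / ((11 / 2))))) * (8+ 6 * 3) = 429 / 2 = 214.50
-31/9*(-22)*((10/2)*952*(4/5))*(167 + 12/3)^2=8437834944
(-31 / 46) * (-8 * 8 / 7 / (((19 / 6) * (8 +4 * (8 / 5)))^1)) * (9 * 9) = 33480 / 3059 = 10.94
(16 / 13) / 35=16 / 455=0.04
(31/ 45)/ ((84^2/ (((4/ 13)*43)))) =1333/ 1031940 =0.00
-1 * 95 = -95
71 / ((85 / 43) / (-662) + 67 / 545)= 1101491870 / 1860897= 591.91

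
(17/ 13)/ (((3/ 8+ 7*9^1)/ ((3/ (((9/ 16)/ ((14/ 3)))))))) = 0.51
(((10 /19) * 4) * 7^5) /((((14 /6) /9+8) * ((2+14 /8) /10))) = 48404160 /4237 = 11424.16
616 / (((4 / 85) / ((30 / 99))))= 3966.67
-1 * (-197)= 197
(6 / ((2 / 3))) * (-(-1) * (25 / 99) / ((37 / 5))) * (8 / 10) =0.25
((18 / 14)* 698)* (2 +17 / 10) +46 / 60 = 697463 / 210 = 3321.25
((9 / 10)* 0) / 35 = 0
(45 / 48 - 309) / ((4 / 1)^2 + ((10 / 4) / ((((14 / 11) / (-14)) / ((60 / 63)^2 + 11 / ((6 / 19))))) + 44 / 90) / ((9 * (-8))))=-2103570 / 202421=-10.39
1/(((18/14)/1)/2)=14/9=1.56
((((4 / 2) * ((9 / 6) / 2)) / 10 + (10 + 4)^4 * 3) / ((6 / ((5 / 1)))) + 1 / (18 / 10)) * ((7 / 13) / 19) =48404503 / 17784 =2721.80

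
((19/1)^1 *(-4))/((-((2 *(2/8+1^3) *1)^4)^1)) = 1216/625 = 1.95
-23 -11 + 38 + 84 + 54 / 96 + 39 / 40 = 7163 / 80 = 89.54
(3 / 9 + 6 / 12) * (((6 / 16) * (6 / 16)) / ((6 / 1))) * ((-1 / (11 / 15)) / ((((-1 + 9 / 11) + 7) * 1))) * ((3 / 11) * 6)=-9 / 1408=-0.01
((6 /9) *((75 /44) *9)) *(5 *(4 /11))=2250 /121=18.60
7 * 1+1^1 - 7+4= 5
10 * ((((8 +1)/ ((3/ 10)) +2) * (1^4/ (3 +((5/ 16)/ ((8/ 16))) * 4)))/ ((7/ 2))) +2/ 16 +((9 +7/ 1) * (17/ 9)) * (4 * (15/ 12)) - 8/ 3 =915829/ 5544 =165.19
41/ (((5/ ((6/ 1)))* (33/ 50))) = 820/ 11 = 74.55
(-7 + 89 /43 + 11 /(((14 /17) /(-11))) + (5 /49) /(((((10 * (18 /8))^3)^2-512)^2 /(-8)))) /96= -44124647008052536548826157 /27894109538382307741448256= -1.58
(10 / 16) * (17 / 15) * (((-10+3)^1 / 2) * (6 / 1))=-119 / 8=-14.88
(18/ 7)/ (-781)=-18/ 5467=-0.00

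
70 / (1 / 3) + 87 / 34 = 7227 / 34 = 212.56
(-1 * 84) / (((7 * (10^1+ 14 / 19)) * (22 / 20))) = -190 / 187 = -1.02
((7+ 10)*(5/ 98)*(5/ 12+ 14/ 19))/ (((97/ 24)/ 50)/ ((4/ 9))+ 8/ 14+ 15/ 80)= 4471000/ 4204263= 1.06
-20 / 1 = -20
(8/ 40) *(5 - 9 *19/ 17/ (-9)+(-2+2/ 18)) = 0.85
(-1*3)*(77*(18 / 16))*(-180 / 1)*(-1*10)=-467775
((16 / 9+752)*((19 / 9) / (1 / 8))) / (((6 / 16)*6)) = 4124672 / 729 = 5657.99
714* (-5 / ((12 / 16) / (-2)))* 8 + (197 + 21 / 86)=6566723 / 86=76357.24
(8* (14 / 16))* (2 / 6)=7 / 3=2.33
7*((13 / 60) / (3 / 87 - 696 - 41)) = -203 / 98640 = -0.00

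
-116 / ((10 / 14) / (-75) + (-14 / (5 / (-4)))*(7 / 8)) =-3045 / 257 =-11.85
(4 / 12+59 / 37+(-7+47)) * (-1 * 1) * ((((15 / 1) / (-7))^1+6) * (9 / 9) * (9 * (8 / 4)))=-753948 / 259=-2911.00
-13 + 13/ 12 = -143/ 12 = -11.92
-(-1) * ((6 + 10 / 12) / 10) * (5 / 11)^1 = 41 / 132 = 0.31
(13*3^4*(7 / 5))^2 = 54331641 / 25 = 2173265.64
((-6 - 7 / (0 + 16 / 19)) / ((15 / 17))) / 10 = -3893 / 2400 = -1.62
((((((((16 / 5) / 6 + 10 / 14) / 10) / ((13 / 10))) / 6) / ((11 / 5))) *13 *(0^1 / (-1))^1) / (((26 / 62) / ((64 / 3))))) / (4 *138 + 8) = 0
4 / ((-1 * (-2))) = 2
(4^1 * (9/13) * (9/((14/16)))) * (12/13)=31104/1183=26.29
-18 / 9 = -2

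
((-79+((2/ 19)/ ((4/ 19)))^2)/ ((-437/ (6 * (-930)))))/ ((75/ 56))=-328104/ 437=-750.81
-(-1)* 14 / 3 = 4.67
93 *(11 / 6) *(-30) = -5115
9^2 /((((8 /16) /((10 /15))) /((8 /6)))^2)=256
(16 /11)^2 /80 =16 /605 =0.03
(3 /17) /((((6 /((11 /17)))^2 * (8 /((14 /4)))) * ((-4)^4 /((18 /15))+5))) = 847 /205952960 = 0.00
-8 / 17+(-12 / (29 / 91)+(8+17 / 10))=-140139 / 4930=-28.43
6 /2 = 3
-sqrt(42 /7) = -sqrt(6) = -2.45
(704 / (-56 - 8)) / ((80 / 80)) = -11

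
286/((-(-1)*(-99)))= -26/9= -2.89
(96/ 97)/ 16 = 6/ 97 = 0.06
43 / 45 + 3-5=-47 / 45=-1.04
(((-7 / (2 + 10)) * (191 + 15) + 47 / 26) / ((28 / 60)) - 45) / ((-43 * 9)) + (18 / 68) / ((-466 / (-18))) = 218132927 / 278989074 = 0.78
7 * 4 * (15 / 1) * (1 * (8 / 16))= 210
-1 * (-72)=72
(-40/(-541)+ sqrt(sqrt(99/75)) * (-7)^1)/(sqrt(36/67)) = sqrt(67) * (-3787 * 33^(1/4) * sqrt(5)+ 200)/16230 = -10.14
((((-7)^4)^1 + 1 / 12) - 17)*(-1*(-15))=143045 / 4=35761.25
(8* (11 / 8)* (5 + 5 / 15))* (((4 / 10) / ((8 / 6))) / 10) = 44 / 25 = 1.76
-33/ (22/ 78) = -117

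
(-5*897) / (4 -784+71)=6.33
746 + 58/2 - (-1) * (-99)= 676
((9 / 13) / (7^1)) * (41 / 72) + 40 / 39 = 2363 / 2184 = 1.08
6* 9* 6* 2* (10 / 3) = 2160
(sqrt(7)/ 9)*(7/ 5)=7*sqrt(7)/ 45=0.41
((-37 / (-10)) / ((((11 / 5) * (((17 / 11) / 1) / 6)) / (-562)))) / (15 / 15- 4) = 20794 / 17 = 1223.18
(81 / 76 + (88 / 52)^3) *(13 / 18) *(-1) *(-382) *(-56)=-2639786170 / 28899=-91345.24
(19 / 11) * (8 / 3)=152 / 33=4.61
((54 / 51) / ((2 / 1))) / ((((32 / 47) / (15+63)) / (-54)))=-445419 / 136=-3275.14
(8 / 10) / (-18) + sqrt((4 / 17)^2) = 146 / 765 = 0.19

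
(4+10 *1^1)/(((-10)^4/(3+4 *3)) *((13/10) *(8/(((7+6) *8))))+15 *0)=21/100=0.21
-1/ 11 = -0.09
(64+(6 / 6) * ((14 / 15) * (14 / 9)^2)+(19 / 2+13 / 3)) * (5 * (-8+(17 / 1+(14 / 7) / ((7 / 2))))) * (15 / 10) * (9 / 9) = 13039741 / 2268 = 5749.44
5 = 5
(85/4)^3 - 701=569261/64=8894.70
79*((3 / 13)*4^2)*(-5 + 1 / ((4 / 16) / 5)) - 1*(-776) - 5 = 66903 / 13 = 5146.38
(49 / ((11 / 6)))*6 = 1764 / 11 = 160.36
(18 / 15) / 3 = 2 / 5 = 0.40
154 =154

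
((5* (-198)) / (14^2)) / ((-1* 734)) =495 / 71932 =0.01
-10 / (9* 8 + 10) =-5 / 41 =-0.12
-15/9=-5/3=-1.67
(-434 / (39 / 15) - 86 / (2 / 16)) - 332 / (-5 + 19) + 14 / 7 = -79774 / 91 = -876.64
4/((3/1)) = 4/3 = 1.33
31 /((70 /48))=744 /35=21.26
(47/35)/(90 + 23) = 47/3955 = 0.01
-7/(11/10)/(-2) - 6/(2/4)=-97/11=-8.82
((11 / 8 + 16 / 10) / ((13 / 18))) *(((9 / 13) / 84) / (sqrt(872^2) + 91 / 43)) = 387 / 9964240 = 0.00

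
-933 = -933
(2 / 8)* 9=9 / 4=2.25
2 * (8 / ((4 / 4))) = 16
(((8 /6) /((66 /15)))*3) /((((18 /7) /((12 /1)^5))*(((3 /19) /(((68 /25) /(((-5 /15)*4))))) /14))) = -875169792 /55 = -15912178.04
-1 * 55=-55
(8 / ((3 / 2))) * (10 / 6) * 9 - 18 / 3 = 74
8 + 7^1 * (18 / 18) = 15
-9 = -9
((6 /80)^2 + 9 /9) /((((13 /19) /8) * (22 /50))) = 26.72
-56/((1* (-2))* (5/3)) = 16.80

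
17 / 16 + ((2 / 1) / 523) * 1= 1.07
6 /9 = 2 /3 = 0.67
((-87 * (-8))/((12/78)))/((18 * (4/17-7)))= -12818/345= -37.15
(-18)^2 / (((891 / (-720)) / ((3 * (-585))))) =5054400 / 11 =459490.91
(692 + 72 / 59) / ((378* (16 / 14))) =1.60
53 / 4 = 13.25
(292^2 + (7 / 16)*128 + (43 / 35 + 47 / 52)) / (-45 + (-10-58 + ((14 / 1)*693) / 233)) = -36181703473 / 30261140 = -1195.65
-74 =-74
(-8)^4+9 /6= 4097.50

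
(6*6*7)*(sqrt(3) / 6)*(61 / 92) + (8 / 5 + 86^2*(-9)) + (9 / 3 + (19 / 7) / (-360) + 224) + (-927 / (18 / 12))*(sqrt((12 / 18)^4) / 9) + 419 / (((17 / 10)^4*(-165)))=-460953709877131 / 6945606360 + 1281*sqrt(3) / 46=-66318.00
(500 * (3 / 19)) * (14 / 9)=7000 / 57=122.81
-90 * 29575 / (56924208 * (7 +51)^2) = -147875 / 10638501984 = -0.00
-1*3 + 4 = 1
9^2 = 81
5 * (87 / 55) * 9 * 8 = 6264 / 11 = 569.45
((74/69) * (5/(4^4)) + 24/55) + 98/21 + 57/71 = 204408953/34488960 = 5.93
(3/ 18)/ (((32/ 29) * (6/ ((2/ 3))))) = 29/ 1728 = 0.02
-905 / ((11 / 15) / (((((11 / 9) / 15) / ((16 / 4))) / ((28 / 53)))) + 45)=-47965 / 3393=-14.14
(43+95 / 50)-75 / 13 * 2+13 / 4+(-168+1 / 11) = -375511 / 2860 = -131.30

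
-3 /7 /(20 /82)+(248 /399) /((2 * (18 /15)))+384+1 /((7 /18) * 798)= 32050099 /83790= 382.51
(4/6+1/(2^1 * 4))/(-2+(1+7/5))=95/48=1.98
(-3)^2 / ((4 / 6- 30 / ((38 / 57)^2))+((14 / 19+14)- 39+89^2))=1026 / 892609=0.00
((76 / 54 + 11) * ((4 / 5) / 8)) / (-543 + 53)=-67 / 26460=-0.00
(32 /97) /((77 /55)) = 160 /679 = 0.24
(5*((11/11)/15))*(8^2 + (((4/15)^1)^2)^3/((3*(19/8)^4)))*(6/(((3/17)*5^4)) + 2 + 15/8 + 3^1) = 411450511697883448/2783320576171875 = 147.83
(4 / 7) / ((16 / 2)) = 1 / 14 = 0.07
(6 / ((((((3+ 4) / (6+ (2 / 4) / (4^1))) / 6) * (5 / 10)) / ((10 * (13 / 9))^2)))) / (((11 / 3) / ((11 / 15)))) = 23660 / 9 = 2628.89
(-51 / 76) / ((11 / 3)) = -153 / 836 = -0.18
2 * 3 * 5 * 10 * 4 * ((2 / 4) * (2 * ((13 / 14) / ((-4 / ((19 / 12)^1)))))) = -6175 / 14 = -441.07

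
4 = 4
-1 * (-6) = 6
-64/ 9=-7.11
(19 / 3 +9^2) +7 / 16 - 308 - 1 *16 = -11339 / 48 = -236.23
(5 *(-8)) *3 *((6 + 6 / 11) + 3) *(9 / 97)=-106.28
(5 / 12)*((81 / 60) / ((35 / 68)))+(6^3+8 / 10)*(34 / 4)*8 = 2064089 / 140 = 14743.49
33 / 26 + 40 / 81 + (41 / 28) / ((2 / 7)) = 58025 / 8424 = 6.89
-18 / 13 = -1.38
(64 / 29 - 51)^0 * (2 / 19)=2 / 19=0.11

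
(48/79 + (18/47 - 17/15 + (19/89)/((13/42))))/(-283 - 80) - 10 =-233949232753/23391398745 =-10.00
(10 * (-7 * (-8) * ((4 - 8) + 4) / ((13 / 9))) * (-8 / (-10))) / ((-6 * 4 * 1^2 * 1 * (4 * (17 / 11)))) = 0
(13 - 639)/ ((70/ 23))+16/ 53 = -380987/ 1855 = -205.38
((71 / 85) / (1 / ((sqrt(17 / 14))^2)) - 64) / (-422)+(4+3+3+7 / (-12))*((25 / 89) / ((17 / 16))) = 353814451 / 134082060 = 2.64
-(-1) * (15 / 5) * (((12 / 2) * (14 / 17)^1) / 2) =126 / 17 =7.41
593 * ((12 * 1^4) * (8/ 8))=7116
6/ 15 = 0.40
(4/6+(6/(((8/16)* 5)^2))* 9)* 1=698/75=9.31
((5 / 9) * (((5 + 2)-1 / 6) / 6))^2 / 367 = 42025 / 38526192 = 0.00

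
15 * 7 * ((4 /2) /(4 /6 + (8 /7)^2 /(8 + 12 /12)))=46305 /179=258.69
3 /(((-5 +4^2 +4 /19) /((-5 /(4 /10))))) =-3.35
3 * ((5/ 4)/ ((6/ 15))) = 75/ 8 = 9.38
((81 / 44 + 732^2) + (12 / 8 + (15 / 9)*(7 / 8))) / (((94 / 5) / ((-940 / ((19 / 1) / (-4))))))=3536470075 / 627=5640303.15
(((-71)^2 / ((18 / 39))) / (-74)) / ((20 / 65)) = -851929 / 1776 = -479.69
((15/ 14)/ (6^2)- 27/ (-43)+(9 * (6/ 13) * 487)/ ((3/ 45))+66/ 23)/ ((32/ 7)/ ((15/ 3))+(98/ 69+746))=40.55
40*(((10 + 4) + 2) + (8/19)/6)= 36640/57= 642.81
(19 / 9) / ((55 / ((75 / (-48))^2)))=2375 / 25344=0.09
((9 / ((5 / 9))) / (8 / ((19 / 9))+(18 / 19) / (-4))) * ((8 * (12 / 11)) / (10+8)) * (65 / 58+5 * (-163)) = -2870064 / 1595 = -1799.41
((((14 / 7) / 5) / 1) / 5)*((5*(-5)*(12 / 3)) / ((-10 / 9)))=36 / 5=7.20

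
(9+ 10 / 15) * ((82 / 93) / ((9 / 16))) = 38048 / 2511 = 15.15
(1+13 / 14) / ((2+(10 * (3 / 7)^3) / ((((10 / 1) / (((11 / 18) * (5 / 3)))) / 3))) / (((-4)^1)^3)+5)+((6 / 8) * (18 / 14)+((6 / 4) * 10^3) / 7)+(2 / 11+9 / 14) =4844355203 / 22379588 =216.46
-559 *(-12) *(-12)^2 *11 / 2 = 5312736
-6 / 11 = -0.55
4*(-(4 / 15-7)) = 404 / 15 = 26.93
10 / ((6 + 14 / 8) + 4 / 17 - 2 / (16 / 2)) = 340 / 263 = 1.29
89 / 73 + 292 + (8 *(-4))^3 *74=-176991331 / 73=-2424538.78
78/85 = 0.92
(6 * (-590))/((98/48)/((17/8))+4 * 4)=-36108/173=-208.72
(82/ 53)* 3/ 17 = 246/ 901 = 0.27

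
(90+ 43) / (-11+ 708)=133 / 697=0.19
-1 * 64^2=-4096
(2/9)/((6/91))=91/27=3.37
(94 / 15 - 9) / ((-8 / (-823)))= -33743 / 120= -281.19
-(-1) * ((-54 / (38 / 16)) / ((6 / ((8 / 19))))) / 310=-288 / 55955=-0.01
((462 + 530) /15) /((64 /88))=1364 /15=90.93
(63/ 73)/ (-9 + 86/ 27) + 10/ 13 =92497/ 148993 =0.62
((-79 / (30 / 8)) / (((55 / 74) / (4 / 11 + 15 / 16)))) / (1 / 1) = -669367 / 18150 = -36.88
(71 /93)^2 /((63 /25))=126025 /544887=0.23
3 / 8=0.38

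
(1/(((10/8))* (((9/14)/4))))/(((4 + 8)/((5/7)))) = 8/27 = 0.30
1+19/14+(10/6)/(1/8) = 659/42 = 15.69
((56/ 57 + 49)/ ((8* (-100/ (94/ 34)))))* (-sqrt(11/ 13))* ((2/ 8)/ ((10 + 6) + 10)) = 133903* sqrt(143)/ 1048070400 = 0.00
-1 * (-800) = 800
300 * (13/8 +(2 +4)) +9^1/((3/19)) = 4689/2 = 2344.50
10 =10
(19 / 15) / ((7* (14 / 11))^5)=3059969 / 135588119520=0.00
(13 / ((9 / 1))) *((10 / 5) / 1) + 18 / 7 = 344 / 63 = 5.46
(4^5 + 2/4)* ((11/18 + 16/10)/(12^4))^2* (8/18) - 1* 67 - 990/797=-284143213177645649/4163749252300800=-68.24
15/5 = 3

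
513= 513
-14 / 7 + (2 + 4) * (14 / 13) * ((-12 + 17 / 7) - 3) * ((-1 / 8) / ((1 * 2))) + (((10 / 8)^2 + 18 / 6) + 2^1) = 2005 / 208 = 9.64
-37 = -37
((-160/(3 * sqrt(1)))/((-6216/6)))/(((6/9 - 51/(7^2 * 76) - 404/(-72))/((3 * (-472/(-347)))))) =0.03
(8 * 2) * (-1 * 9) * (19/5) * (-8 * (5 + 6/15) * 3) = 1772928/25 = 70917.12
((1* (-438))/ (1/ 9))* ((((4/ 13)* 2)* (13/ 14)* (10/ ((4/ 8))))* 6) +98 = -1891474/ 7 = -270210.57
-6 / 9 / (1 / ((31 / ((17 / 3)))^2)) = -5766 / 289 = -19.95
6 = 6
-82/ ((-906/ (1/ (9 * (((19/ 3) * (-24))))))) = -41/ 619704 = -0.00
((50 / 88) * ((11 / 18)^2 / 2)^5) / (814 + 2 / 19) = 1120025153225 / 7069182343861764096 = 0.00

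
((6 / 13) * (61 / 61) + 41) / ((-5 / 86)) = -46354 / 65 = -713.14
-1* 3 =-3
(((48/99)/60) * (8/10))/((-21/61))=-976/51975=-0.02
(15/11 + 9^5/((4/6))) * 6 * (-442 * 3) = -7751717766/11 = -704701615.09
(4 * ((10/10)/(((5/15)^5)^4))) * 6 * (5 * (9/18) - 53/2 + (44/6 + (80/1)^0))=-1311030934776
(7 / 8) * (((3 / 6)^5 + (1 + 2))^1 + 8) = 2471 / 256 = 9.65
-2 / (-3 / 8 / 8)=128 / 3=42.67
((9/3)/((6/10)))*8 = 40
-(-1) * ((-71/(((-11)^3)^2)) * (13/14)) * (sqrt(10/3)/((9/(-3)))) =923 * sqrt(30)/223216686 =0.00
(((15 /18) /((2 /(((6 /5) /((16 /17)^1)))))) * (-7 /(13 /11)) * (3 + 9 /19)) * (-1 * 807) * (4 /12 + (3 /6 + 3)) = 267259839 /7904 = 33813.24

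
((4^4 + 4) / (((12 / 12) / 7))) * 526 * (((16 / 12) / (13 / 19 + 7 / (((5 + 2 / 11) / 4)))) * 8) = 582050560 / 347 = 1677379.14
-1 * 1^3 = -1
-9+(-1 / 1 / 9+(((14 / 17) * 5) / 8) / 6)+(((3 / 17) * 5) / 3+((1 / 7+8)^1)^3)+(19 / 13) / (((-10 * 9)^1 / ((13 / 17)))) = 371675629 / 699720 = 531.18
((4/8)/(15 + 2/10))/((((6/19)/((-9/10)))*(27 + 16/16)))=-3/896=-0.00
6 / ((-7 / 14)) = -12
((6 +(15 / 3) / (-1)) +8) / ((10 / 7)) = 63 / 10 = 6.30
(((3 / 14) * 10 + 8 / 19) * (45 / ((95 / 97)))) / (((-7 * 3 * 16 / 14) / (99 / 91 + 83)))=-189828903 / 459914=-412.75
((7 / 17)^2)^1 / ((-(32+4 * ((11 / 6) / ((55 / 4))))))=-735 / 141032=-0.01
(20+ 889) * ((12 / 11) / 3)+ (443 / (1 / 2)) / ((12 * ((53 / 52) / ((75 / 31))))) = 9141398 / 18073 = 505.80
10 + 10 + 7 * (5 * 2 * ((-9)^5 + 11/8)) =-16533255/4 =-4133313.75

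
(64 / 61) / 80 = 4 / 305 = 0.01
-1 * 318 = -318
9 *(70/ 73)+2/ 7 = 4556/ 511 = 8.92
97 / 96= 1.01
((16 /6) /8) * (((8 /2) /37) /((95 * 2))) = 0.00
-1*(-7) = 7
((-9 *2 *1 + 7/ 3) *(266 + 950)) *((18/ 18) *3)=-57152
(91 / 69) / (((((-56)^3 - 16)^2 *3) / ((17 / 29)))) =1547 / 185172136342272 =0.00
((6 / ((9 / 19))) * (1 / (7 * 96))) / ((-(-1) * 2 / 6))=0.06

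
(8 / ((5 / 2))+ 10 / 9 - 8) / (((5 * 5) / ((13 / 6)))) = -1079 / 3375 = -0.32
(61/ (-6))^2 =3721/ 36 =103.36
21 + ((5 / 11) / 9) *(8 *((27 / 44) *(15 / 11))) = 28401 / 1331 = 21.34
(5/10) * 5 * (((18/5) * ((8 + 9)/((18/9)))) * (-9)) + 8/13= -17885/26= -687.88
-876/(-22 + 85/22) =6424/133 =48.30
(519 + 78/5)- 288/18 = 2593/5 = 518.60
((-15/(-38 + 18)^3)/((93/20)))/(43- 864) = -1/2036080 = -0.00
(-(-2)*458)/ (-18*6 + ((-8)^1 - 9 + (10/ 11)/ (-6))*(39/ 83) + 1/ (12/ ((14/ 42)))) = -30107088/ 3813719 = -7.89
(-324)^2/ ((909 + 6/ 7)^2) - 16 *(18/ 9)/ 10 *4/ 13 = -251306416/ 292963385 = -0.86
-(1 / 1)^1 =-1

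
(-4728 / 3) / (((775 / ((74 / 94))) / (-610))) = 7114064 / 7285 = 976.54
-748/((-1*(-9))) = -83.11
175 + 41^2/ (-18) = 1469/ 18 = 81.61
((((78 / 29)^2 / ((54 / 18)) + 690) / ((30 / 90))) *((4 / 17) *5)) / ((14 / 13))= 13359060 / 5887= 2269.25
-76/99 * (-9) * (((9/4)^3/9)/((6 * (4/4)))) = 513/352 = 1.46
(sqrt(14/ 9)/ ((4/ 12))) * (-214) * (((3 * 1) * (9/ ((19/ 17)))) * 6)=-589356 * sqrt(14)/ 19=-116061.49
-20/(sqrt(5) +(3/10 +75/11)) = -1722600/552589 +242000 * sqrt(5)/552589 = -2.14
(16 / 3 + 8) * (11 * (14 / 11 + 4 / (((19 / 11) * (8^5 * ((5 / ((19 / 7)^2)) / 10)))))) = 4686925 / 25088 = 186.82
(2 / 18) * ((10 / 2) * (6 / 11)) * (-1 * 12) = -40 / 11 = -3.64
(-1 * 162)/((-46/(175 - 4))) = 13851/23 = 602.22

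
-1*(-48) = 48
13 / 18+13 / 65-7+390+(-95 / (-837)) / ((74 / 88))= 118938673 / 309690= 384.06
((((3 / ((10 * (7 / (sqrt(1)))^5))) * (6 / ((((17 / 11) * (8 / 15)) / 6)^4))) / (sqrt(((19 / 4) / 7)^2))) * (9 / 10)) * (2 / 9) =21613410225 / 243849247936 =0.09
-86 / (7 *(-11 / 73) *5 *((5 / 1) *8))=3139 / 7700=0.41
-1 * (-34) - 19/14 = 32.64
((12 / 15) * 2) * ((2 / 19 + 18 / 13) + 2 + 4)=2960 / 247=11.98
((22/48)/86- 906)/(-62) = 1869973/127968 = 14.61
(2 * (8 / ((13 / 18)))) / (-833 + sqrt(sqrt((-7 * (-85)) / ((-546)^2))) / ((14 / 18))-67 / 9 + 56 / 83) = 288 / (13 * (-627308 / 747 + 3 * 7^(3 / 4) * sqrt(78) * 85^(1 / 4) / 1274)) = -0.03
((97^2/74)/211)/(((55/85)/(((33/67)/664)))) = 479859/694635632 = 0.00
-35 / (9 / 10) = -350 / 9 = -38.89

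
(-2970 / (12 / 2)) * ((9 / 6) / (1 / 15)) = -22275 / 2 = -11137.50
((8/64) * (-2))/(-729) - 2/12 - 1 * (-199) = 198.83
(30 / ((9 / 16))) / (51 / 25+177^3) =1000 / 103973157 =0.00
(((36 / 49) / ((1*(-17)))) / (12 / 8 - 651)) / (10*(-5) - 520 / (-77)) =-44 / 28597485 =-0.00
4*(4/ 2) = 8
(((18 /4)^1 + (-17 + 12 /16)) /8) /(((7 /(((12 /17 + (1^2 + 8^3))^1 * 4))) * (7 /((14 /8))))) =-410451 /3808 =-107.79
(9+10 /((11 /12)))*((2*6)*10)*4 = 105120 /11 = 9556.36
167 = 167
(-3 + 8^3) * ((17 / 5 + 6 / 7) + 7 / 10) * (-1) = -176623 / 70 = -2523.19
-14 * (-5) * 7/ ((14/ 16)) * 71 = 39760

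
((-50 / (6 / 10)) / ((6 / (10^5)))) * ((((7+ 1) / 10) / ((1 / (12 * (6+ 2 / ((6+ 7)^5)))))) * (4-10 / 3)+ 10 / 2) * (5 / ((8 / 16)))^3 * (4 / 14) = -402853225000000000 / 23391459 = -17222235902.43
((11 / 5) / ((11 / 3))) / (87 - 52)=3 / 175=0.02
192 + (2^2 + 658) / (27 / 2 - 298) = 107924 / 569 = 189.67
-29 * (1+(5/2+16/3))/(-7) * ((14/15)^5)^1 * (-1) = -59045392/2278125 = -25.92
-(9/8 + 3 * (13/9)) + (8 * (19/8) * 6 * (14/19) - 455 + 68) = -7403/24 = -308.46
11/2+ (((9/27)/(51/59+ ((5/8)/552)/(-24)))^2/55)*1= 17682448233424013/3213410761255310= 5.50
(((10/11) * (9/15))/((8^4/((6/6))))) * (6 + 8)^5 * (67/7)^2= 4619181/704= 6561.34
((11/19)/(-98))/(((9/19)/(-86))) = 473/441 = 1.07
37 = 37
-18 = -18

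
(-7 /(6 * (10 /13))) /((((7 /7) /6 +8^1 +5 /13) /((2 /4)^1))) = -1183 /13340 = -0.09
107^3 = 1225043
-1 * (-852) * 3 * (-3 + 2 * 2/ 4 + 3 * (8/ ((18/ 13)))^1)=39192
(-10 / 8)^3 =-125 / 64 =-1.95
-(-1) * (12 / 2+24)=30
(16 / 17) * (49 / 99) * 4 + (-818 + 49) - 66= -1402169 / 1683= -833.14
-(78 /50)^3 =-59319 /15625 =-3.80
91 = 91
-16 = -16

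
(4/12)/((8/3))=1/8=0.12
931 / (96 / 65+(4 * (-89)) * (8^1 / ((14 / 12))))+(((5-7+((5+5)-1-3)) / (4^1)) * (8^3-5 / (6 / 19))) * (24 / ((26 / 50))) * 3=76259873995 / 1110048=68699.62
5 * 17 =85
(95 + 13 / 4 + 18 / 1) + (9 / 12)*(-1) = 231 / 2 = 115.50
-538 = -538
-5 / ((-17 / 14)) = 70 / 17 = 4.12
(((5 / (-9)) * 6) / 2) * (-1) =5 / 3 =1.67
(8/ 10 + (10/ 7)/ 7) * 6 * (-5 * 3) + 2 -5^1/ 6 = -26225/ 294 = -89.20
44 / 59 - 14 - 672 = -40430 / 59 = -685.25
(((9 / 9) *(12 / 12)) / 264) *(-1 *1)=-1 / 264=-0.00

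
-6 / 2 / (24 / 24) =-3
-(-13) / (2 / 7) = 91 / 2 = 45.50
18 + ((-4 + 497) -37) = 474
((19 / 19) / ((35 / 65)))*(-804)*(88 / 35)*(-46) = 42309696 / 245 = 172692.64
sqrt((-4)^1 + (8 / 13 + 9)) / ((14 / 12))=6 * sqrt(949) / 91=2.03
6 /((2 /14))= 42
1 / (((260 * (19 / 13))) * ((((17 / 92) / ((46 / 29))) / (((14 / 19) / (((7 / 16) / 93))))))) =3148608 / 889865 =3.54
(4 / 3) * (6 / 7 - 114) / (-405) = 352 / 945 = 0.37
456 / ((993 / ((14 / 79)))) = 2128 / 26149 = 0.08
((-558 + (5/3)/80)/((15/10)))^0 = 1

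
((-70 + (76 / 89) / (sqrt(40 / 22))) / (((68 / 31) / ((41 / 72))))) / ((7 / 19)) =-120745 / 2448 + 458831 * sqrt(55) / 7625520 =-48.88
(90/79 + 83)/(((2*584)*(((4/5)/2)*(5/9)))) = 59823/184544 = 0.32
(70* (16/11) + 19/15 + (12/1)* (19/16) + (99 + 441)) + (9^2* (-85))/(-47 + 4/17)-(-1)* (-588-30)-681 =-17295467/34980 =-494.44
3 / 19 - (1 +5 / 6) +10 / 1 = 949 / 114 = 8.32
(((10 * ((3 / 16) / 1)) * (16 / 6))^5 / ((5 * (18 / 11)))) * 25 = 171875 / 18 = 9548.61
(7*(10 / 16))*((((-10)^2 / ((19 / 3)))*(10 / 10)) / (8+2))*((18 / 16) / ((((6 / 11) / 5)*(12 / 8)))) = 28875 / 608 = 47.49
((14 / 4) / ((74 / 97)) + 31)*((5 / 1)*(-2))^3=-1316750 / 37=-35587.84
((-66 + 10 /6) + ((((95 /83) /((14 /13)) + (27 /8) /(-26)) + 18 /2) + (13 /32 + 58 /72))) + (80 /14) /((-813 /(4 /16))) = -31355480287 /589496544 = -53.19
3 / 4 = 0.75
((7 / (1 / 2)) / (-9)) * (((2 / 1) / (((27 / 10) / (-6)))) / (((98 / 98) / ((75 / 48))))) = 875 / 81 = 10.80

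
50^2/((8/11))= 6875/2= 3437.50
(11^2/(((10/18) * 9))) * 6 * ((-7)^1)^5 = -12201882/5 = -2440376.40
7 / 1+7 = 14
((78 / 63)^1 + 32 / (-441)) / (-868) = -257 / 191394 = -0.00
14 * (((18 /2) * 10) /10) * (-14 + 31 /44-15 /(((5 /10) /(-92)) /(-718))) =-5493253815 /22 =-249693355.23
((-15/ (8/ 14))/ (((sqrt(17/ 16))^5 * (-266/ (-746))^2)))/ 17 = -534255360 * sqrt(17)/ 211057567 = -10.44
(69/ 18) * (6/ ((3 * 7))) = 1.10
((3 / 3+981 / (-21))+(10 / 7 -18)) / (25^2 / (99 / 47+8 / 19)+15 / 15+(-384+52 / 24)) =5904312 / 12659465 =0.47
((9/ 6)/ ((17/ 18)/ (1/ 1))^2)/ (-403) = -486/ 116467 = -0.00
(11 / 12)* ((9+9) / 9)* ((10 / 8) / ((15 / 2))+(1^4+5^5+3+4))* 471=32465873 / 12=2705489.42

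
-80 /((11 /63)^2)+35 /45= -2856833 /1089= -2623.35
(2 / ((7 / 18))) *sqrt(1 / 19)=36 *sqrt(19) / 133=1.18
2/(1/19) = 38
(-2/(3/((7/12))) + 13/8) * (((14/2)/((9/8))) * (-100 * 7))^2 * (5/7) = 12210800000/729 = 16750068.59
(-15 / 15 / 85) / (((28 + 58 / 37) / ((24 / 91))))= -444 / 4231045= -0.00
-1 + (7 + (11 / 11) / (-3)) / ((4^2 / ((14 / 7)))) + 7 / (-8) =-25 / 24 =-1.04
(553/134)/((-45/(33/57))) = -6083/114570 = -0.05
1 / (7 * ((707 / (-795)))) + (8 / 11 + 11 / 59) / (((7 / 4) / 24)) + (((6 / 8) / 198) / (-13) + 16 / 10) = 69997584901 / 5010565560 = 13.97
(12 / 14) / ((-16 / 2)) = -3 / 28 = -0.11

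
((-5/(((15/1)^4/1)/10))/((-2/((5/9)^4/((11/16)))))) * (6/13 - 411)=-237200/8444007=-0.03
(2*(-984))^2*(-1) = -3873024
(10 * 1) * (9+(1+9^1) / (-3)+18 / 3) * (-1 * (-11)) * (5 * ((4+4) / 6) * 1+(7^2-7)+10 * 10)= 1717100 / 9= 190788.89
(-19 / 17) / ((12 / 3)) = -19 / 68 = -0.28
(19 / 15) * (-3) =-19 / 5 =-3.80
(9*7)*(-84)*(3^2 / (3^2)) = -5292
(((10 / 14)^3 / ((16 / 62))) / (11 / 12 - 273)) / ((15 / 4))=-310 / 223979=-0.00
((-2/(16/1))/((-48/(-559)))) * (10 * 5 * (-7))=97825/192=509.51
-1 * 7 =-7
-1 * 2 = -2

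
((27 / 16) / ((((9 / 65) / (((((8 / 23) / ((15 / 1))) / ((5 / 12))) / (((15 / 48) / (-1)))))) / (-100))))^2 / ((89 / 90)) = 2242805760 / 47081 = 47637.17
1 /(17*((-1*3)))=-1 /51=-0.02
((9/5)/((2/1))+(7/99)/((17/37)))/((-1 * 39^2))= -0.00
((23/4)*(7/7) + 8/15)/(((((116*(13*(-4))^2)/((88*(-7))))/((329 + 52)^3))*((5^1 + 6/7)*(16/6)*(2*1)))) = -29810117799/1364480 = -21847.24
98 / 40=49 / 20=2.45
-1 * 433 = -433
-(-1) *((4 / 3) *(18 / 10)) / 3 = 4 / 5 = 0.80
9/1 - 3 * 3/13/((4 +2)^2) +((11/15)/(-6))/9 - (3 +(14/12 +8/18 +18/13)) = 62579/21060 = 2.97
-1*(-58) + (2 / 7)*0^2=58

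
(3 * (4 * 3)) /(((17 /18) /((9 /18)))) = 324 /17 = 19.06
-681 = -681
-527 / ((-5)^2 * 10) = -527 / 250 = -2.11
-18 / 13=-1.38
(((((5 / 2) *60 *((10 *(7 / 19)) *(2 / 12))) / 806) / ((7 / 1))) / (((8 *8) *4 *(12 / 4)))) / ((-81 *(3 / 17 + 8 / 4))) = -2125 / 17624086272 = -0.00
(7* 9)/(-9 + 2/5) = -315/43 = -7.33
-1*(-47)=47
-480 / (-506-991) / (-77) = -160 / 38423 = -0.00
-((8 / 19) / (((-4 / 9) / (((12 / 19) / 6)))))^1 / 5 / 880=9 / 397100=0.00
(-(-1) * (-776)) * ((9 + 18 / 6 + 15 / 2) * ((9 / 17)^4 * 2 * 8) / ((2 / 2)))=-1588496832 / 83521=-19019.13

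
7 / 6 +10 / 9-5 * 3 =-229 / 18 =-12.72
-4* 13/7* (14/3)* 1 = -104/3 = -34.67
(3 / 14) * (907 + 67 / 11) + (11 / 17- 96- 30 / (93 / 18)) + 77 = 6959418 / 40579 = 171.50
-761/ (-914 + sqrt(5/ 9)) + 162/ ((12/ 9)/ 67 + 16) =2283 * sqrt(5)/ 7518559 + 132488236539/ 12104879990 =10.95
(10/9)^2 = 1.23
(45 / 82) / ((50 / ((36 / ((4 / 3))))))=243 / 820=0.30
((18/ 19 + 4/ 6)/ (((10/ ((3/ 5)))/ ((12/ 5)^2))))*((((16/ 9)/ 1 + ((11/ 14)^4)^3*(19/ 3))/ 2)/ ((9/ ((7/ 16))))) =24977839355990159/ 865594555015680000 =0.03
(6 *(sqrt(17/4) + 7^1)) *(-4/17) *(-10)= 120 *sqrt(17)/17 + 1680/17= 127.93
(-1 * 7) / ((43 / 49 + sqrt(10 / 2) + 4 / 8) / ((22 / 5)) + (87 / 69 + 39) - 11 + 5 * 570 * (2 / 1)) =-98621942912108 / 80723101499616269 + 3911997320 * sqrt(5) / 80723101499616269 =-0.00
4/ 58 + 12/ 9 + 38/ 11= 4648/ 957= 4.86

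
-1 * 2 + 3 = 1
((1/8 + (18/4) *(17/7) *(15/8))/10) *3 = 6.18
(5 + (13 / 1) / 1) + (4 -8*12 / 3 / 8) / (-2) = 18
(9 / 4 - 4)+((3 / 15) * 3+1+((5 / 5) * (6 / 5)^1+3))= 81 / 20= 4.05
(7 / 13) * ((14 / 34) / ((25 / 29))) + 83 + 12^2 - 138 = 493146 / 5525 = 89.26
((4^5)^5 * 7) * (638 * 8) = 40226151871673270272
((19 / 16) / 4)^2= 361 / 4096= 0.09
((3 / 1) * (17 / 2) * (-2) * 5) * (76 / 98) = -9690 / 49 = -197.76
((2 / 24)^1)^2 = 1 / 144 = 0.01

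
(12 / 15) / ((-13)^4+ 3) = 0.00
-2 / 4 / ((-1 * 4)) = 0.12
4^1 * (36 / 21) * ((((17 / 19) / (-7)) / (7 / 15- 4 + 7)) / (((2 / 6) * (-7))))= 0.11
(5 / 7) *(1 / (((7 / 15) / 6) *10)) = 45 / 49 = 0.92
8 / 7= 1.14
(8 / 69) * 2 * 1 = 16 / 69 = 0.23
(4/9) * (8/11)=32/99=0.32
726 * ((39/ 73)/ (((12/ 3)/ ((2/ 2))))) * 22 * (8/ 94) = 622908/ 3431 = 181.55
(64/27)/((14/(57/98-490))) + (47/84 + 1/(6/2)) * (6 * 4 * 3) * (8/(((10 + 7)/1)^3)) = -3765512704/45499293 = -82.76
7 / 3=2.33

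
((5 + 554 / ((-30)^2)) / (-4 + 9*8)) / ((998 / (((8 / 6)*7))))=17689 / 22904100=0.00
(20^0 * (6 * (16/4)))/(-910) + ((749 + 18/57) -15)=6347932/8645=734.29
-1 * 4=-4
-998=-998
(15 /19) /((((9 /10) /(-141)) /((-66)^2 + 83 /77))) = -788413250 /1463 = -538901.74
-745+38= -707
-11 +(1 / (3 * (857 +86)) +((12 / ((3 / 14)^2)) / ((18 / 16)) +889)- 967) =3648476 / 25461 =143.30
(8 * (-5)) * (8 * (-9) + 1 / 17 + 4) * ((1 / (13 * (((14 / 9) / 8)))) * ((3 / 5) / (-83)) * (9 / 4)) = -320760 / 18343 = -17.49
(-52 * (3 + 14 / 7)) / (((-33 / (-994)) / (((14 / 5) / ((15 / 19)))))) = -13749008 / 495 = -27775.77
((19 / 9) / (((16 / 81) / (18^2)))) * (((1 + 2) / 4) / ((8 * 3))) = 13851 / 128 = 108.21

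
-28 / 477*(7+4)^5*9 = -4509428 / 53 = -85083.55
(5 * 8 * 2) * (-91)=-7280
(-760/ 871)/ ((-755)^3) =152/ 74970258025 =0.00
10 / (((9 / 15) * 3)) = 50 / 9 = 5.56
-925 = -925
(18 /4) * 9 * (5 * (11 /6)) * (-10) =-7425 /2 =-3712.50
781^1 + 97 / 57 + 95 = 877.70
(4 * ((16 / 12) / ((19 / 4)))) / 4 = 16 / 57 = 0.28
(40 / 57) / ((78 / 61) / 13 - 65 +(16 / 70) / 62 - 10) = -2647400 / 282555897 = -0.01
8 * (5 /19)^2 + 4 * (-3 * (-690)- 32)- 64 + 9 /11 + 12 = 32170549 /3971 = 8101.37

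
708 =708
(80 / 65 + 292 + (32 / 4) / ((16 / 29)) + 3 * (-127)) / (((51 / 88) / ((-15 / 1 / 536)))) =104775 / 29614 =3.54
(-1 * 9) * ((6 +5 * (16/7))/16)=-549/56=-9.80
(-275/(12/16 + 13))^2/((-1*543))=-400/543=-0.74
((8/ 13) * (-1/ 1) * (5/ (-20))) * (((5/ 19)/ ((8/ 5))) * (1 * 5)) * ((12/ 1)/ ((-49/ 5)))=-1875/ 12103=-0.15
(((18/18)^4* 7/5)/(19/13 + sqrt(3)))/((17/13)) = -22477/12410 + 15379* sqrt(3)/12410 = 0.34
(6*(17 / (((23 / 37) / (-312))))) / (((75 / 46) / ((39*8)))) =-244917504 / 25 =-9796700.16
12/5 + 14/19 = 298/95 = 3.14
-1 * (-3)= 3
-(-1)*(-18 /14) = -9 /7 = -1.29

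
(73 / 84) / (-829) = -73 / 69636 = -0.00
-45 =-45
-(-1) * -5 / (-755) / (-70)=-1 / 10570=-0.00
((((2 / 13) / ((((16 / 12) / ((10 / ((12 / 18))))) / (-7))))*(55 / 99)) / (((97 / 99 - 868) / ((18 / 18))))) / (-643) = -3465 / 286997906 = -0.00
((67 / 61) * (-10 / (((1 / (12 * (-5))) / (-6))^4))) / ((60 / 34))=-6376942080000 / 61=-104540034098.36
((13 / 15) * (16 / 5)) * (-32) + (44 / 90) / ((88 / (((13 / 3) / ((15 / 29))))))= -718471 / 8100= -88.70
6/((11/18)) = 108/11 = 9.82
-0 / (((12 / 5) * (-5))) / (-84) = 0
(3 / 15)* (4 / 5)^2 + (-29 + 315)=286.13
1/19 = 0.05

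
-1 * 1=-1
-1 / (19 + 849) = -1 / 868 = -0.00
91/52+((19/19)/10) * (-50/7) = 29/28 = 1.04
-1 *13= -13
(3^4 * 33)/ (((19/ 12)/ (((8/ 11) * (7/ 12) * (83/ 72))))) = 15687/ 19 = 825.63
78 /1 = 78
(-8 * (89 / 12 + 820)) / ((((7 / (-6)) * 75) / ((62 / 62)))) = 39716 / 525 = 75.65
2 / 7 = 0.29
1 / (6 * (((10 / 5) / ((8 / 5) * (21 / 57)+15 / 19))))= 131 / 1140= 0.11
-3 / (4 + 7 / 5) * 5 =-25 / 9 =-2.78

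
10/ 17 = 0.59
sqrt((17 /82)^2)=17 /82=0.21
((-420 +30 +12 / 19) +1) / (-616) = 7379 / 11704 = 0.63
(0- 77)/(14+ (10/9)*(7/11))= -1089/208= -5.24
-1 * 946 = -946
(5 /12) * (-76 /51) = -95 /153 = -0.62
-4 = -4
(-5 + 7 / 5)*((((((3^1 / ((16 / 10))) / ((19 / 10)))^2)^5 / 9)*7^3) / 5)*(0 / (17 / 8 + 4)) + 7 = 7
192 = 192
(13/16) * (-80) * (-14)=910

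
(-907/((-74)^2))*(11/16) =-9977/87616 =-0.11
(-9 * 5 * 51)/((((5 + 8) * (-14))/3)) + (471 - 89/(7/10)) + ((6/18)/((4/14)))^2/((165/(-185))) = 41098415/108108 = 380.16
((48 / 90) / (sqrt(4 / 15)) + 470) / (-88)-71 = -76.35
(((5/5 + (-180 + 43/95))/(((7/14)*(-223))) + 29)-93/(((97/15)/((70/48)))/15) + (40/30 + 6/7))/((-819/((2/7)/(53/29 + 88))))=2821317586309/2577918351071700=0.00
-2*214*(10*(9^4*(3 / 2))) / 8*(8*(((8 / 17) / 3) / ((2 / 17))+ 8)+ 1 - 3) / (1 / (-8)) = 3060837720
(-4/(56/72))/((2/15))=-270/7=-38.57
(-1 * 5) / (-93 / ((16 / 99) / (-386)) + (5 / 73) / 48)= -17520 / 778304543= -0.00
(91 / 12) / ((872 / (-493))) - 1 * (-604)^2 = -3817479487 / 10464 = -364820.29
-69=-69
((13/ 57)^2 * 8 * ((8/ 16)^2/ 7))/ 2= 169/ 22743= 0.01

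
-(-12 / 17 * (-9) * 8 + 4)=-932 / 17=-54.82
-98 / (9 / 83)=-8134 / 9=-903.78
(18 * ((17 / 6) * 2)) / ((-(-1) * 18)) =17 / 3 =5.67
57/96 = 0.59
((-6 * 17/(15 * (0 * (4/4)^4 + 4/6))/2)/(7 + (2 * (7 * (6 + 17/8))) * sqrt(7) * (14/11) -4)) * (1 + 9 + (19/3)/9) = 1188946/1065078285 -34425391 * sqrt(7)/639046971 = -0.14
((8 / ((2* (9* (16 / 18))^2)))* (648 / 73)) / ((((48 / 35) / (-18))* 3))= -2835 / 1168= -2.43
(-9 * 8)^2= 5184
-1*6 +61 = 55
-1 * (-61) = 61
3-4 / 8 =5 / 2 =2.50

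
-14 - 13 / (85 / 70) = -420 / 17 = -24.71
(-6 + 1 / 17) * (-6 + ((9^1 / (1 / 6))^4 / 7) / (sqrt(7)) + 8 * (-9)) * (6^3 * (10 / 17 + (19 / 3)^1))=200227248 / 289 - 21827480800896 * sqrt(7) / 14161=-4077415070.34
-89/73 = -1.22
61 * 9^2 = 4941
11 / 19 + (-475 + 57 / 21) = -62737 / 133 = -471.71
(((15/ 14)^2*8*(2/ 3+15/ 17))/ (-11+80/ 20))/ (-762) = 1975/ 740537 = 0.00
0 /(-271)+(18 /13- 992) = -12878 /13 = -990.62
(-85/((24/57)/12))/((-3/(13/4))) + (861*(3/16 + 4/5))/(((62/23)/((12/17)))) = 7501892/2635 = 2847.02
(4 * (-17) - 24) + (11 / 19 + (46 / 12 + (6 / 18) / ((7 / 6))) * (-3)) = -27605 / 266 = -103.78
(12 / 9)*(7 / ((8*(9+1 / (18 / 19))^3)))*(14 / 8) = 11907 / 5929741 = 0.00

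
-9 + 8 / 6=-7.67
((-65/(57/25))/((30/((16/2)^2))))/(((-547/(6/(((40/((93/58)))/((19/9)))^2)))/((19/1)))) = 4509973/49682916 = 0.09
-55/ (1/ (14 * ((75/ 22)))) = -2625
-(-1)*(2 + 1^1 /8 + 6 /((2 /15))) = 377 /8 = 47.12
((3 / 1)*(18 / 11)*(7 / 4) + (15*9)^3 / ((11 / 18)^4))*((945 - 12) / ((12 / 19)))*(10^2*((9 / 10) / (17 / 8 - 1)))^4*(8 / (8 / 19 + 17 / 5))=3959112308290388582400000 / 1771561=2234815684184958114.57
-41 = -41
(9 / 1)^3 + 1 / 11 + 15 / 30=16051 / 22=729.59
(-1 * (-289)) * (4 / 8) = 289 / 2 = 144.50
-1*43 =-43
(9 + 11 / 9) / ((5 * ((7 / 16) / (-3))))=-1472 / 105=-14.02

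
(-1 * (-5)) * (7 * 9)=315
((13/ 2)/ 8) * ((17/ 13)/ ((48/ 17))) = 289/ 768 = 0.38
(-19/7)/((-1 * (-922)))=-19/6454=-0.00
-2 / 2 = -1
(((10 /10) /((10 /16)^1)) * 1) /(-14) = -4 /35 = -0.11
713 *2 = 1426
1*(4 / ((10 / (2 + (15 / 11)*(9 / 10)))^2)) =5041 / 12100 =0.42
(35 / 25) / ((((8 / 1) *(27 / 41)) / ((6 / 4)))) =287 / 720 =0.40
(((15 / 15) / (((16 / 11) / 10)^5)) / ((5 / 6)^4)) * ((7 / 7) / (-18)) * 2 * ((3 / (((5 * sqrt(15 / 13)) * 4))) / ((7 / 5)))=-352.97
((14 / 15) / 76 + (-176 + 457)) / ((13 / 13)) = 281.01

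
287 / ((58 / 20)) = 2870 / 29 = 98.97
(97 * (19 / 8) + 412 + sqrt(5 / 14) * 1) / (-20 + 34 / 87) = -447093 / 13648 - 87 * sqrt(70) / 23884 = -32.79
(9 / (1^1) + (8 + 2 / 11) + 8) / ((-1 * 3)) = -277 / 33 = -8.39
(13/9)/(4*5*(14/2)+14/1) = 13/1386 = 0.01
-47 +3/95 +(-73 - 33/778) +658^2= 31991499239/73910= 432843.99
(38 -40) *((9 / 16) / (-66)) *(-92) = -1.57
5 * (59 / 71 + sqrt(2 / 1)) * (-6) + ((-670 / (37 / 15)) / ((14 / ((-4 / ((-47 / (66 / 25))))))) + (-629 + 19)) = -552526384 / 864283 - 30 * sqrt(2) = -681.72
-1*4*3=-12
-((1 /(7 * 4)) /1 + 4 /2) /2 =-57 /56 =-1.02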